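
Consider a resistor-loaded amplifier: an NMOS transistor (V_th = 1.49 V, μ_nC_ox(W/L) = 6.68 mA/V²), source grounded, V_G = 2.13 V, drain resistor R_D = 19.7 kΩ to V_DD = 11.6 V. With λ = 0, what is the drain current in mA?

I_D = 0.581 mA

V_GS = V_G = 2.13 V, so V_ov = 2.13 − 1.49 = 0.64 V.
Assume saturation: I_D = ½ k_n V_ov² = 0.5 × 6.68 × 0.64² = 1.37 mA, giving V_DS = V_DD − I_D R_D = 11.6 − 1.37 × 19.7 = -15.4 V.
But -15.4 V < V_ov = 0.64 V, so the device is actually in triode.
In triode I_D = k_n[V_ov V_DS − ½ V_DS²] and I_D = (V_DD − V_DS)/R_D. Equating: 65.8 V_DS² − 85.22 V_DS + 11.6 = 0, giving V_DS = 0.155 V (the root below V_ov).
I_D = (11.6 − 0.155) / 19.7 = 0.581 mA.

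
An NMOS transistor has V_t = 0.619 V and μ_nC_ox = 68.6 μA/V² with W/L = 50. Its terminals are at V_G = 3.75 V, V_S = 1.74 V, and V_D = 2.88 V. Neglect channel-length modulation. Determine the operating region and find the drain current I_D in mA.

Triode; I_D = 3.21 mA

V_GS = V_G − V_S = 3.75 − 1.74 = 2.01 V; V_DS = V_D − V_S = 2.88 − 1.74 = 1.14 V.
k_n = μ_nC_ox · (W/L) = 3.43 mA/V².
V_ov = V_GS − V_t = 2.01 − 0.619 = 1.39 V.
Since V_DS = 1.14 V < V_ov = 1.39 V, the device is in the triode region.
I_D = k_n [V_ov · V_DS − ½ V_DS²] = 3.43 × [1.39 × 1.14 − 0.5 × 1.14²] = 3.21 mA.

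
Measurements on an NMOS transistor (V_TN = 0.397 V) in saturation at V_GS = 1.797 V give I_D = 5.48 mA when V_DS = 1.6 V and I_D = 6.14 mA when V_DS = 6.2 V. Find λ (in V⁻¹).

With V_GS fixed, I_D ∝ (1 + λ V_DS) in saturation, so I_D2/I_D1 = (1 + λ V_DS2)/(1 + λ V_DS1).
6.14/5.48 = 1.12 = (1 + 6.2 λ)/(1 + 1.6 λ).
Solving: λ (I_D1 V_DS2 − I_D2 V_DS1) = I_D2 − I_D1, so λ = (6.14 − 5.48) / (5.48 × 6.2 − 6.14 × 1.6) = 0.66 / 24.2 = 0.0273 V⁻¹.

λ = 0.0273 V⁻¹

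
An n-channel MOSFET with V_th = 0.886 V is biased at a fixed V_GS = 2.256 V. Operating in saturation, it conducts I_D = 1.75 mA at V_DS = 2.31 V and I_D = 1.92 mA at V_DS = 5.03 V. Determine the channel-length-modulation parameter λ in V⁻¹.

With V_GS fixed, I_D ∝ (1 + λ V_DS) in saturation, so I_D2/I_D1 = (1 + λ V_DS2)/(1 + λ V_DS1).
1.92/1.75 = 1.097 = (1 + 5.03 λ)/(1 + 2.31 λ).
Solving: λ (I_D1 V_DS2 − I_D2 V_DS1) = I_D2 − I_D1, so λ = (1.92 − 1.75) / (1.75 × 5.03 − 1.92 × 2.31) = 0.17 / 4.37 = 0.0389 V⁻¹.

λ = 0.0389 V⁻¹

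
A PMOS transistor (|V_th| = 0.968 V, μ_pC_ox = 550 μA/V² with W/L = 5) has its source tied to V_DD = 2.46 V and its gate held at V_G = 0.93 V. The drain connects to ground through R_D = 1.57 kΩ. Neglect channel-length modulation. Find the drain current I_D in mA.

V_SG = V_DD − V_G = 2.46 − 0.93 = 1.53 V, so V_ov = 1.53 − 0.968 = 0.562 V.
k_p = μ_pC_ox · (W/L) = 2.75 mA/V².
Assume saturation: I_D = ½ k_p V_ov² = 0.5 × 2.75 × 0.562² = 0.434 mA, giving V_SD = V_DD − I_D R_D = 2.46 − 0.434 × 1.57 = 1.78 V.
V_SD = 1.78 V ≥ V_ov = 0.562 V, confirming saturation.

I_D = 0.434 mA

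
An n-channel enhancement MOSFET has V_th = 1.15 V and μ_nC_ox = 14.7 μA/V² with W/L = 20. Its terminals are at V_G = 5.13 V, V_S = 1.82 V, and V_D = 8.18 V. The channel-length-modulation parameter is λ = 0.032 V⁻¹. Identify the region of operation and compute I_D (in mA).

Saturation; I_D = 0.825 mA

V_GS = V_G − V_S = 5.13 − 1.82 = 3.31 V; V_DS = V_D − V_S = 8.18 − 1.82 = 6.36 V.
k_n = μ_nC_ox · (W/L) = 0.294 mA/V².
V_ov = V_GS − V_th = 3.31 − 1.15 = 2.16 V.
Since V_DS = 6.36 V ≥ V_ov = 2.16 V, the device is in saturation.
I_D = ½ k_n V_ov² (1 + λ V_DS) = 0.5 × 0.294 × 2.16² × (1 + 0.032 × 6.36) = 0.825 mA.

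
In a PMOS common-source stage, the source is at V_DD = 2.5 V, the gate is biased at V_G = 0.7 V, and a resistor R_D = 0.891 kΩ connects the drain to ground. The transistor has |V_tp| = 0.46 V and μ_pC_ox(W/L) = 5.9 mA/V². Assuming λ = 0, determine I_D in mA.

I_D = 2.41 mA

V_SG = V_DD − V_G = 2.5 − 0.7 = 1.8 V, so V_ov = 1.8 − 0.46 = 1.34 V.
Assume saturation: I_D = ½ k_p V_ov² = 0.5 × 5.9 × 1.34² = 5.3 mA, giving V_SD = V_DD − I_D R_D = 2.5 − 5.3 × 0.891 = -2.22 V.
But -2.22 V < V_ov = 1.34 V, so the device is actually in triode.
In triode I_D = k_p[V_ov V_SD − ½ V_SD²] and I_D = (V_DD − V_SD)/R_D. Equating: 2.63 V_SD² − 8.044 V_SD + 2.5 = 0, giving V_SD = 0.351 V (the root below V_ov).
I_D = (2.5 − 0.351) / 0.891 = 2.41 mA.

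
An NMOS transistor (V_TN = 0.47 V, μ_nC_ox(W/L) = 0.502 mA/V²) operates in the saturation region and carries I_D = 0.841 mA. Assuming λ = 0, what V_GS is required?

In saturation I_D = ½ k_n (V_GS − V_TN)², so V_GS − V_TN = √(2 I_D / k_n) = √(2 × 0.841 / 0.502) = 1.83 V.
V_GS = 0.47 + 1.83 = 2.3 V.

V_GS = 2.30 V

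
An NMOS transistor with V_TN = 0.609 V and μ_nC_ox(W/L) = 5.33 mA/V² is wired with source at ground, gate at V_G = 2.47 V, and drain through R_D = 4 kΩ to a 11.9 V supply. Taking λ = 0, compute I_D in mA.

V_GS = V_G = 2.47 V, so V_ov = 2.47 − 0.609 = 1.86 V.
Assume saturation: I_D = ½ k_n V_ov² = 0.5 × 5.33 × 1.86² = 9.23 mA, giving V_DS = V_DD − I_D R_D = 11.9 − 9.23 × 4 = -25 V.
But -25 V < V_ov = 1.86 V, so the device is actually in triode.
In triode I_D = k_n[V_ov V_DS − ½ V_DS²] and I_D = (V_DD − V_DS)/R_D. Equating: 10.7 V_DS² − 40.68 V_DS + 11.9 = 0, giving V_DS = 0.319 V (the root below V_ov).
I_D = (11.9 − 0.319) / 4 = 2.9 mA.

I_D = 2.90 mA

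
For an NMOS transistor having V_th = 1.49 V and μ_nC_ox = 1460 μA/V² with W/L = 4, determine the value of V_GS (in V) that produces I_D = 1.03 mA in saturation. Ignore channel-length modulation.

k_n = μ_nC_ox · (W/L) = 5.84 mA/V².
In saturation I_D = ½ k_n (V_GS − V_th)², so V_GS − V_th = √(2 I_D / k_n) = √(2 × 1.03 / 5.84) = 0.594 V.
V_GS = 1.49 + 0.594 = 2.08 V.

V_GS = 2.08 V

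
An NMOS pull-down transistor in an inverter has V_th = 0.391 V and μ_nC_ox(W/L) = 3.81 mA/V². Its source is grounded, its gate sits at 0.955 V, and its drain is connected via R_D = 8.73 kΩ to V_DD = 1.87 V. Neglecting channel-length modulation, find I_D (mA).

V_GS = V_G = 0.955 V, so V_ov = 0.955 − 0.391 = 0.564 V.
Assume saturation: I_D = ½ k_n V_ov² = 0.5 × 3.81 × 0.564² = 0.606 mA, giving V_DS = V_DD − I_D R_D = 1.87 − 0.606 × 8.73 = -3.42 V.
But -3.42 V < V_ov = 0.564 V, so the device is actually in triode.
In triode I_D = k_n[V_ov V_DS − ½ V_DS²] and I_D = (V_DD − V_DS)/R_D. Equating: 16.6 V_DS² − 19.76 V_DS + 1.87 = 0, giving V_DS = 0.104 V (the root below V_ov).
I_D = (1.87 − 0.104) / 8.73 = 0.202 mA.

I_D = 0.202 mA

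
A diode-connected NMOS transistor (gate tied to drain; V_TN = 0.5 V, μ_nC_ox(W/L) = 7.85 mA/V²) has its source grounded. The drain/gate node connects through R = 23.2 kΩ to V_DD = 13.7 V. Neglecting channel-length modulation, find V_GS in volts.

V_GS = 0.875 V

With gate tied to drain, V_GS = V_DS ≥ V_GS − V_TN, so the device is in saturation.
KCL at the drain: ½ k_n (V_GS − V_TN)² = (V_DD − V_GS)/R.
Let x = V_GS − 0.5. Then 91.1 x² + x − 13.2 = 0, giving x = 0.375 V (positive root), so V_GS = 0.875 V.
I_D = (V_DD − V_GS)/R = (13.7 − 0.875) / 23.2 = 0.553 mA.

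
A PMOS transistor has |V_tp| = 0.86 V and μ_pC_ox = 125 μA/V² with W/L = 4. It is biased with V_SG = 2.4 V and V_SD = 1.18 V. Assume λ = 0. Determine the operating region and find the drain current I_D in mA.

Triode; I_D = 0.560 mA

k_p = μ_pC_ox · (W/L) = 0.5 mA/V².
V_ov = V_SG − |V_tp| = 2.4 − 0.86 = 1.54 V.
Since V_SD = 1.18 V < V_ov = 1.54 V, the device is in the triode region.
I_D = k_p [V_ov · V_SD − ½ V_SD²] = 0.5 × [1.54 × 1.18 − 0.5 × 1.18²] = 0.56 mA.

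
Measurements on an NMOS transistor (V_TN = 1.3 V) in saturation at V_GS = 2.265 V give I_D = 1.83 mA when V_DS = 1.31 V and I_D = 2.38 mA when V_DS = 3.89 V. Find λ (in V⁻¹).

λ = 0.137 V⁻¹

With V_GS fixed, I_D ∝ (1 + λ V_DS) in saturation, so I_D2/I_D1 = (1 + λ V_DS2)/(1 + λ V_DS1).
2.38/1.83 = 1.301 = (1 + 3.89 λ)/(1 + 1.31 λ).
Solving: λ (I_D1 V_DS2 − I_D2 V_DS1) = I_D2 − I_D1, so λ = (2.38 − 1.83) / (1.83 × 3.89 − 2.38 × 1.31) = 0.55 / 4 = 0.137 V⁻¹.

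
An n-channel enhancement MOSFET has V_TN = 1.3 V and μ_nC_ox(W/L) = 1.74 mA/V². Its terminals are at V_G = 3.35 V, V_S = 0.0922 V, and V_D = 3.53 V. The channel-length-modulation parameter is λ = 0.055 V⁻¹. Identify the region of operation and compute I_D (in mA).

V_GS = V_G − V_S = 3.35 − 0.0922 = 3.26 V; V_DS = V_D − V_S = 3.53 − 0.0922 = 3.44 V.
V_ov = V_GS − V_TN = 3.26 − 1.3 = 1.96 V.
Since V_DS = 3.44 V ≥ V_ov = 1.96 V, the device is in saturation.
I_D = ½ k_n V_ov² (1 + λ V_DS) = 0.5 × 1.74 × 1.96² × (1 + 0.055 × 3.44) = 3.97 mA.

Saturation; I_D = 3.97 mA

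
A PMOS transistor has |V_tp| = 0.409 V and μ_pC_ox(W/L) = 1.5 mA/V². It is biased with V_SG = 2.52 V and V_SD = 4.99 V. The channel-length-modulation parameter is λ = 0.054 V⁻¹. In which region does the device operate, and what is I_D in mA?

V_ov = V_SG − |V_tp| = 2.52 − 0.409 = 2.11 V.
Since V_SD = 4.99 V ≥ V_ov = 2.11 V, the device is in saturation.
I_D = ½ k_p V_ov² (1 + λ V_SD) = 0.5 × 1.5 × 2.11² × (1 + 0.054 × 4.99) = 4.24 mA.

Saturation; I_D = 4.24 mA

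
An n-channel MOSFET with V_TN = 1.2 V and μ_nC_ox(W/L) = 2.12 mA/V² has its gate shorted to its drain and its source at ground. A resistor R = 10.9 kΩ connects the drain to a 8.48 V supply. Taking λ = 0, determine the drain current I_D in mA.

With gate tied to drain, V_GS = V_DS ≥ V_GS − V_TN, so the device is in saturation.
KCL at the drain: ½ k_n (V_GS − V_TN)² = (V_DD − V_GS)/R.
Let x = V_GS − 1.2. Then 11.6 x² + x − 7.28 = 0, giving x = 0.752 V (positive root), so V_GS = 1.95 V.
I_D = (V_DD − V_GS)/R = (8.48 − 1.95) / 10.9 = 0.599 mA.

I_D = 0.599 mA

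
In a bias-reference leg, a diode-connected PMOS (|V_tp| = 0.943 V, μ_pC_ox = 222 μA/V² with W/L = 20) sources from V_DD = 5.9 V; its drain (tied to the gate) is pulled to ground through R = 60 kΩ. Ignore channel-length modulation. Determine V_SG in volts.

With gate tied to drain, V_SG = V_SD ≥ V_SG − |V_tp|, so the device is in saturation.
k_p = μ_pC_ox · (W/L) = 4.44 mA/V².
KCL at the drain: ½ k_p (V_SG − |V_tp|)² = (V_DD − V_SG)/R.
Let x = V_SG − 0.943. Then 133 x² + x − 4.957 = 0, giving x = 0.189 V (positive root), so V_SG = 1.13 V.
I_D = (V_DD − V_SG)/R = (5.9 − 1.13) / 60 = 0.0795 mA.

V_SG = 1.13 V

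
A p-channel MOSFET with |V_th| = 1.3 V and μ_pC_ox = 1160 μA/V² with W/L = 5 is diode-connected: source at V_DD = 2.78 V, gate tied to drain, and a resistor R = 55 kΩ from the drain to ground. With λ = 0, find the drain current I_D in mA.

I_D = 0.0252 mA

With gate tied to drain, V_SG = V_SD ≥ V_SG − |V_th|, so the device is in saturation.
k_p = μ_pC_ox · (W/L) = 5.8 mA/V².
KCL at the drain: ½ k_p (V_SG − |V_th|)² = (V_DD − V_SG)/R.
Let x = V_SG − 1.3. Then 160 x² + x − 1.48 = 0, giving x = 0.0932 V (positive root), so V_SG = 1.39 V.
I_D = (V_DD − V_SG)/R = (2.78 − 1.39) / 55 = 0.0252 mA.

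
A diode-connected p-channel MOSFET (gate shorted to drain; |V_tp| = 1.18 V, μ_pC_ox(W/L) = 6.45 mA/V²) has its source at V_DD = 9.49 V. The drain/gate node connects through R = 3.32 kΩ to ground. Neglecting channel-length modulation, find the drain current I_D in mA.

I_D = 2.25 mA

With gate tied to drain, V_SG = V_SD ≥ V_SG − |V_tp|, so the device is in saturation.
KCL at the drain: ½ k_p (V_SG − |V_tp|)² = (V_DD − V_SG)/R.
Let x = V_SG − 1.18. Then 10.7 x² + x − 8.31 = 0, giving x = 0.836 V (positive root), so V_SG = 2.02 V.
I_D = (V_DD − V_SG)/R = (9.49 − 2.02) / 3.32 = 2.25 mA.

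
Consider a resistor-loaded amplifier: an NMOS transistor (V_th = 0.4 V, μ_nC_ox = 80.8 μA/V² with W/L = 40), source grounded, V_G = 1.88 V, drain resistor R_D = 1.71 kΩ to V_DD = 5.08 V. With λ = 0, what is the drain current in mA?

V_GS = V_G = 1.88 V, so V_ov = 1.88 − 0.4 = 1.48 V.
k_n = μ_nC_ox · (W/L) = 3.232 mA/V².
Assume saturation: I_D = ½ k_n V_ov² = 0.5 × 3.232 × 1.48² = 3.54 mA, giving V_DS = V_DD − I_D R_D = 5.08 − 3.54 × 1.71 = -0.973 V.
But -0.973 V < V_ov = 1.48 V, so the device is actually in triode.
In triode I_D = k_n[V_ov V_DS − ½ V_DS²] and I_D = (V_DD − V_DS)/R_D. Equating: 2.76 V_DS² − 9.18 V_DS + 5.08 = 0, giving V_DS = 0.702 V (the root below V_ov).
I_D = (5.08 − 0.702) / 1.71 = 2.56 mA.

I_D = 2.56 mA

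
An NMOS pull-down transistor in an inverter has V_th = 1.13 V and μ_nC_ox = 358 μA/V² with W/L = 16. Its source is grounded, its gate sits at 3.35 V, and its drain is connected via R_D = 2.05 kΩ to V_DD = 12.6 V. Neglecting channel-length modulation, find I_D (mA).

I_D = 5.89 mA

V_GS = V_G = 3.35 V, so V_ov = 3.35 − 1.13 = 2.22 V.
k_n = μ_nC_ox · (W/L) = 5.728 mA/V².
Assume saturation: I_D = ½ k_n V_ov² = 0.5 × 5.728 × 2.22² = 14.1 mA, giving V_DS = V_DD − I_D R_D = 12.6 − 14.1 × 2.05 = -16.3 V.
But -16.3 V < V_ov = 2.22 V, so the device is actually in triode.
In triode I_D = k_n[V_ov V_DS − ½ V_DS²] and I_D = (V_DD − V_DS)/R_D. Equating: 5.87 V_DS² − 27.07 V_DS + 12.6 = 0, giving V_DS = 0.525 V (the root below V_ov).
I_D = (12.6 − 0.525) / 2.05 = 5.89 mA.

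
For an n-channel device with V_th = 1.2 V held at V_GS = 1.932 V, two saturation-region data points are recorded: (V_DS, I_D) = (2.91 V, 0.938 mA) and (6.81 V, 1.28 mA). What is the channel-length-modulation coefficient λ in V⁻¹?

With V_GS fixed, I_D ∝ (1 + λ V_DS) in saturation, so I_D2/I_D1 = (1 + λ V_DS2)/(1 + λ V_DS1).
1.28/0.938 = 1.365 = (1 + 6.81 λ)/(1 + 2.91 λ).
Solving: λ (I_D1 V_DS2 − I_D2 V_DS1) = I_D2 − I_D1, so λ = (1.28 − 0.938) / (0.938 × 6.81 − 1.28 × 2.91) = 0.342 / 2.66 = 0.128 V⁻¹.

λ = 0.128 V⁻¹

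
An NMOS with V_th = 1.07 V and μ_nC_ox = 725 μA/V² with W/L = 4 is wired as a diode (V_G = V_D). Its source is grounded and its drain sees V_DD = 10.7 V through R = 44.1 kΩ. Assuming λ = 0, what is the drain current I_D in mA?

With gate tied to drain, V_GS = V_DS ≥ V_GS − V_th, so the device is in saturation.
k_n = μ_nC_ox · (W/L) = 2.9 mA/V².
KCL at the drain: ½ k_n (V_GS − V_th)² = (V_DD − V_GS)/R.
Let x = V_GS − 1.07. Then 63.9 x² + x − 9.63 = 0, giving x = 0.38 V (positive root), so V_GS = 1.45 V.
I_D = (V_DD − V_GS)/R = (10.7 − 1.45) / 44.1 = 0.21 mA.

I_D = 0.210 mA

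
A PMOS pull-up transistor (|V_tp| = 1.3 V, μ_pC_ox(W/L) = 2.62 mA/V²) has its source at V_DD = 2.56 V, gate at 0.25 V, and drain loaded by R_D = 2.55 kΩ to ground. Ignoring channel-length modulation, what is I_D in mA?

I_D = 0.847 mA

V_SG = V_DD − V_G = 2.56 − 0.25 = 2.31 V, so V_ov = 2.31 − 1.3 = 1.01 V.
Assume saturation: I_D = ½ k_p V_ov² = 0.5 × 2.62 × 1.01² = 1.34 mA, giving V_SD = V_DD − I_D R_D = 2.56 − 1.34 × 2.55 = -0.848 V.
But -0.848 V < V_ov = 1.01 V, so the device is actually in triode.
In triode I_D = k_p[V_ov V_SD − ½ V_SD²] and I_D = (V_DD − V_SD)/R_D. Equating: 3.34 V_SD² − 7.748 V_SD + 2.56 = 0, giving V_SD = 0.399 V (the root below V_ov).
I_D = (2.56 − 0.399) / 2.55 = 0.847 mA.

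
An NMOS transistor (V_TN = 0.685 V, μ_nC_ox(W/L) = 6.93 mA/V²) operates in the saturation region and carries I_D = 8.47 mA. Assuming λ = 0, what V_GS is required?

In saturation I_D = ½ k_n (V_GS − V_TN)², so V_GS − V_TN = √(2 I_D / k_n) = √(2 × 8.47 / 6.93) = 1.56 V.
V_GS = 0.685 + 1.56 = 2.25 V.

V_GS = 2.25 V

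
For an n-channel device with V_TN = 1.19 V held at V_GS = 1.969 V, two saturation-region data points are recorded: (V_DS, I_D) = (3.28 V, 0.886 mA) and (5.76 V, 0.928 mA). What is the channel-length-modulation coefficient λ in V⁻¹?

λ = 0.0204 V⁻¹

With V_GS fixed, I_D ∝ (1 + λ V_DS) in saturation, so I_D2/I_D1 = (1 + λ V_DS2)/(1 + λ V_DS1).
0.928/0.886 = 1.047 = (1 + 5.76 λ)/(1 + 3.28 λ).
Solving: λ (I_D1 V_DS2 − I_D2 V_DS1) = I_D2 − I_D1, so λ = (0.928 − 0.886) / (0.886 × 5.76 − 0.928 × 3.28) = 0.042 / 2.06 = 0.0204 V⁻¹.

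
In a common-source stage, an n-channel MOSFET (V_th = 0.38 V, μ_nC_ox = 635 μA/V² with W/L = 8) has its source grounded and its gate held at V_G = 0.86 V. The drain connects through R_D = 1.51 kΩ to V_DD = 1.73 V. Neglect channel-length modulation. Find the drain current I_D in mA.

V_GS = V_G = 0.86 V, so V_ov = 0.86 − 0.38 = 0.48 V.
k_n = μ_nC_ox · (W/L) = 5.08 mA/V².
Assume saturation: I_D = ½ k_n V_ov² = 0.5 × 5.08 × 0.48² = 0.585 mA, giving V_DS = V_DD − I_D R_D = 1.73 − 0.585 × 1.51 = 0.846 V.
V_DS = 0.846 V ≥ V_ov = 0.48 V, confirming saturation.

I_D = 0.585 mA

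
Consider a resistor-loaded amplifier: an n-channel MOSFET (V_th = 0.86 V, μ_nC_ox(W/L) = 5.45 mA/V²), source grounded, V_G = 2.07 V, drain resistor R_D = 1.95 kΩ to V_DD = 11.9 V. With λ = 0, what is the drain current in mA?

V_GS = V_G = 2.07 V, so V_ov = 2.07 − 0.86 = 1.21 V.
Assume saturation: I_D = ½ k_n V_ov² = 0.5 × 5.45 × 1.21² = 3.99 mA, giving V_DS = V_DD − I_D R_D = 11.9 − 3.99 × 1.95 = 4.12 V.
V_DS = 4.12 V ≥ V_ov = 1.21 V, confirming saturation.

I_D = 3.99 mA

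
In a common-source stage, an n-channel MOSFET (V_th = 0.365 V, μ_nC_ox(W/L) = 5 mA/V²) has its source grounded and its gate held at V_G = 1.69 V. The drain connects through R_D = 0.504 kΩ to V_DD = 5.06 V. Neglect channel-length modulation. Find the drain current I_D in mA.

V_GS = V_G = 1.69 V, so V_ov = 1.69 − 0.365 = 1.32 V.
Assume saturation: I_D = ½ k_n V_ov² = 0.5 × 5 × 1.32² = 4.39 mA, giving V_DS = V_DD − I_D R_D = 5.06 − 4.39 × 0.504 = 2.85 V.
V_DS = 2.85 V ≥ V_ov = 1.32 V, confirming saturation.

I_D = 4.39 mA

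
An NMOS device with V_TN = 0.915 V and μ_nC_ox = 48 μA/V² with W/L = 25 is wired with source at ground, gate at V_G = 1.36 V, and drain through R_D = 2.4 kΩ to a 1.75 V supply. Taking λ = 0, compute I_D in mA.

V_GS = V_G = 1.36 V, so V_ov = 1.36 − 0.915 = 0.445 V.
k_n = μ_nC_ox · (W/L) = 1.2 mA/V².
Assume saturation: I_D = ½ k_n V_ov² = 0.5 × 1.2 × 0.445² = 0.119 mA, giving V_DS = V_DD − I_D R_D = 1.75 − 0.119 × 2.4 = 1.46 V.
V_DS = 1.46 V ≥ V_ov = 0.445 V, confirming saturation.

I_D = 0.119 mA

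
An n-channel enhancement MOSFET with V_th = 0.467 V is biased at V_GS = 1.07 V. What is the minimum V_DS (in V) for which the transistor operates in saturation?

The boundary between triode and saturation is V_DS = V_GS − V_th = V_ov.
V_ov = 1.07 − 0.467 = 0.603 V.

V_DS,sat = 0.603 V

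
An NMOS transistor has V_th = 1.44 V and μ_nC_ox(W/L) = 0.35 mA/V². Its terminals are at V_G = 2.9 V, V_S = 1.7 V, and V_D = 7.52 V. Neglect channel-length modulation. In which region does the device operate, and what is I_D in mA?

V_GS = V_G − V_S = 2.9 − 1.7 = 1.2 V; V_DS = V_D − V_S = 7.52 − 1.7 = 5.82 V.
V_GS = 1.2 V < V_th = 1.44 V, so the transistor is in cutoff.

Cutoff; I_D = 0 mA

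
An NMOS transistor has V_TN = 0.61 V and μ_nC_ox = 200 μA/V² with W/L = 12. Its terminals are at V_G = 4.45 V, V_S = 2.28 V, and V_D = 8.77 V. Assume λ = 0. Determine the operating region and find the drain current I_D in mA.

V_GS = V_G − V_S = 4.45 − 2.28 = 2.17 V; V_DS = V_D − V_S = 8.77 − 2.28 = 6.49 V.
k_n = μ_nC_ox · (W/L) = 2.4 mA/V².
V_ov = V_GS − V_TN = 2.17 − 0.61 = 1.56 V.
Since V_DS = 6.49 V ≥ V_ov = 1.56 V, the device is in saturation.
I_D = ½ k_n V_ov² = 0.5 × 2.4 × 1.56² = 2.92 mA.

Saturation; I_D = 2.92 mA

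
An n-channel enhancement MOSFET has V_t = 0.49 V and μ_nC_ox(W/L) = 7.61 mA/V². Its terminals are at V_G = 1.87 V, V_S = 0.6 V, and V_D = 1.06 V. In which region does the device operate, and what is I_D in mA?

V_GS = V_G − V_S = 1.87 − 0.6 = 1.27 V; V_DS = V_D − V_S = 1.06 − 0.6 = 0.46 V.
V_ov = V_GS − V_t = 1.27 − 0.49 = 0.78 V.
Since V_DS = 0.46 V < V_ov = 0.78 V, the device is in the triode region.
I_D = k_n [V_ov · V_DS − ½ V_DS²] = 7.61 × [0.78 × 0.46 − 0.5 × 0.46²] = 1.93 mA.

Triode; I_D = 1.93 mA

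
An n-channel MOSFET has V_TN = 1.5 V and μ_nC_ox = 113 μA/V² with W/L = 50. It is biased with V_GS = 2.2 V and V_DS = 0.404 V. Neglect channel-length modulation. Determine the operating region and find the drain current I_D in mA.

Triode; I_D = 1.14 mA

k_n = μ_nC_ox · (W/L) = 5.65 mA/V².
V_ov = V_GS − V_TN = 2.2 − 1.5 = 0.7 V.
Since V_DS = 0.404 V < V_ov = 0.7 V, the device is in the triode region.
I_D = k_n [V_ov · V_DS − ½ V_DS²] = 5.65 × [0.7 × 0.404 − 0.5 × 0.404²] = 1.14 mA.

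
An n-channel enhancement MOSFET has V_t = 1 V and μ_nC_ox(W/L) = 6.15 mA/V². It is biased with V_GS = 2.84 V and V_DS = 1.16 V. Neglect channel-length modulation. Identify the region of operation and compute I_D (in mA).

V_ov = V_GS − V_t = 2.84 − 1 = 1.84 V.
Since V_DS = 1.16 V < V_ov = 1.84 V, the device is in the triode region.
I_D = k_n [V_ov · V_DS − ½ V_DS²] = 6.15 × [1.84 × 1.16 − 0.5 × 1.16²] = 8.99 mA.

Triode; I_D = 8.99 mA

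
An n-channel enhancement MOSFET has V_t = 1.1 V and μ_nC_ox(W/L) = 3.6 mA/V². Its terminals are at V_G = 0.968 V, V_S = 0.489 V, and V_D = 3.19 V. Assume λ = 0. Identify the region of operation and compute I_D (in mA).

Cutoff; I_D = 0 mA

V_GS = V_G − V_S = 0.968 − 0.489 = 0.479 V; V_DS = V_D − V_S = 3.19 − 0.489 = 2.7 V.
V_GS = 0.479 V < V_t = 1.1 V, so the transistor is in cutoff.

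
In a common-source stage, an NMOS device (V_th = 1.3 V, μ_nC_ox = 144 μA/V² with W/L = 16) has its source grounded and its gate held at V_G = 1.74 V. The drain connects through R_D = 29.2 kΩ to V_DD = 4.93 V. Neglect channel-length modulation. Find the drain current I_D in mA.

I_D = 0.162 mA

V_GS = V_G = 1.74 V, so V_ov = 1.74 − 1.3 = 0.44 V.
k_n = μ_nC_ox · (W/L) = 2.304 mA/V².
Assume saturation: I_D = ½ k_n V_ov² = 0.5 × 2.304 × 0.44² = 0.223 mA, giving V_DS = V_DD − I_D R_D = 4.93 − 0.223 × 29.2 = -1.58 V.
But -1.58 V < V_ov = 0.44 V, so the device is actually in triode.
In triode I_D = k_n[V_ov V_DS − ½ V_DS²] and I_D = (V_DD − V_DS)/R_D. Equating: 33.6 V_DS² − 30.6 V_DS + 4.93 = 0, giving V_DS = 0.209 V (the root below V_ov).
I_D = (4.93 − 0.209) / 29.2 = 0.162 mA.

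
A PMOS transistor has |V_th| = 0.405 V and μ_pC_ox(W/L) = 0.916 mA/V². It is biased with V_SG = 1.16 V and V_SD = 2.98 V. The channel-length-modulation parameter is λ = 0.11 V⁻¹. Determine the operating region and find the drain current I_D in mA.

V_ov = V_SG − |V_th| = 1.16 − 0.405 = 0.755 V.
Since V_SD = 2.98 V ≥ V_ov = 0.755 V, the device is in saturation.
I_D = ½ k_p V_ov² (1 + λ V_SD) = 0.5 × 0.916 × 0.755² × (1 + 0.11 × 2.98) = 0.347 mA.

Saturation; I_D = 0.347 mA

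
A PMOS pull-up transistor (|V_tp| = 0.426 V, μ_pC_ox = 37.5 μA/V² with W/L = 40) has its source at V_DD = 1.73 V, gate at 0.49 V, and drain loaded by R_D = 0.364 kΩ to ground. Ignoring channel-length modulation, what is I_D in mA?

I_D = 0.497 mA

V_SG = V_DD − V_G = 1.73 − 0.49 = 1.24 V, so V_ov = 1.24 − 0.426 = 0.814 V.
k_p = μ_pC_ox · (W/L) = 1.5 mA/V².
Assume saturation: I_D = ½ k_p V_ov² = 0.5 × 1.5 × 0.814² = 0.497 mA, giving V_SD = V_DD − I_D R_D = 1.73 − 0.497 × 0.364 = 1.55 V.
V_SD = 1.55 V ≥ V_ov = 0.814 V, confirming saturation.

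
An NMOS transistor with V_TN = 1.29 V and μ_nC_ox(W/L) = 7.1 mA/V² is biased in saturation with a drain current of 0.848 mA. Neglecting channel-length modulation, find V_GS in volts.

V_GS = 1.78 V

In saturation I_D = ½ k_n (V_GS − V_TN)², so V_GS − V_TN = √(2 I_D / k_n) = √(2 × 0.848 / 7.1) = 0.489 V.
V_GS = 1.29 + 0.489 = 1.78 V.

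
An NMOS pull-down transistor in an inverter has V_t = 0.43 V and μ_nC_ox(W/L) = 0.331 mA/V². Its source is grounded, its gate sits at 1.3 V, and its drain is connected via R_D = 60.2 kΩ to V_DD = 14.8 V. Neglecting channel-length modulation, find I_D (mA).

V_GS = V_G = 1.3 V, so V_ov = 1.3 − 0.43 = 0.87 V.
Assume saturation: I_D = ½ k_n V_ov² = 0.5 × 0.331 × 0.87² = 0.125 mA, giving V_DS = V_DD − I_D R_D = 14.8 − 0.125 × 60.2 = 7.26 V.
V_DS = 7.26 V ≥ V_ov = 0.87 V, confirming saturation.

I_D = 0.125 mA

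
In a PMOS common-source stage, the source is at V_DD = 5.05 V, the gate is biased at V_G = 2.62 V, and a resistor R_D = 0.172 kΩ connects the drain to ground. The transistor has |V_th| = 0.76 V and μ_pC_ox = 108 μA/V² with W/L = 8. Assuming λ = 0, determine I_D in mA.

V_SG = V_DD − V_G = 5.05 − 2.62 = 2.43 V, so V_ov = 2.43 − 0.76 = 1.67 V.
k_p = μ_pC_ox · (W/L) = 0.864 mA/V².
Assume saturation: I_D = ½ k_p V_ov² = 0.5 × 0.864 × 1.67² = 1.2 mA, giving V_SD = V_DD − I_D R_D = 5.05 − 1.2 × 0.172 = 4.84 V.
V_SD = 4.84 V ≥ V_ov = 1.67 V, confirming saturation.

I_D = 1.20 mA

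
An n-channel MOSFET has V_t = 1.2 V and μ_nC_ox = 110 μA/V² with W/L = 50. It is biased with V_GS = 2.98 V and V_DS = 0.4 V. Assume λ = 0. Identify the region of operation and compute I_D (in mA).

Triode; I_D = 3.48 mA

k_n = μ_nC_ox · (W/L) = 5.5 mA/V².
V_ov = V_GS − V_t = 2.98 − 1.2 = 1.78 V.
Since V_DS = 0.4 V < V_ov = 1.78 V, the device is in the triode region.
I_D = k_n [V_ov · V_DS − ½ V_DS²] = 5.5 × [1.78 × 0.4 − 0.5 × 0.4²] = 3.48 mA.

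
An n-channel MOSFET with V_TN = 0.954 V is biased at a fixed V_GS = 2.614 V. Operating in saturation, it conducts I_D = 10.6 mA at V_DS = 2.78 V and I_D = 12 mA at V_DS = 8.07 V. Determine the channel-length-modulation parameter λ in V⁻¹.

With V_GS fixed, I_D ∝ (1 + λ V_DS) in saturation, so I_D2/I_D1 = (1 + λ V_DS2)/(1 + λ V_DS1).
12/10.6 = 1.132 = (1 + 8.07 λ)/(1 + 2.78 λ).
Solving: λ (I_D1 V_DS2 − I_D2 V_DS1) = I_D2 − I_D1, so λ = (12 − 10.6) / (10.6 × 8.07 − 12 × 2.78) = 1.4 / 52.2 = 0.0268 V⁻¹.

λ = 0.0268 V⁻¹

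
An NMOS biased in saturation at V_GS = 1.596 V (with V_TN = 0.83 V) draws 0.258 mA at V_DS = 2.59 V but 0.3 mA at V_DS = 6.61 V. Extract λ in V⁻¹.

With V_GS fixed, I_D ∝ (1 + λ V_DS) in saturation, so I_D2/I_D1 = (1 + λ V_DS2)/(1 + λ V_DS1).
0.3/0.258 = 1.163 = (1 + 6.61 λ)/(1 + 2.59 λ).
Solving: λ (I_D1 V_DS2 − I_D2 V_DS1) = I_D2 − I_D1, so λ = (0.3 − 0.258) / (0.258 × 6.61 − 0.3 × 2.59) = 0.042 / 0.928 = 0.0452 V⁻¹.

λ = 0.0452 V⁻¹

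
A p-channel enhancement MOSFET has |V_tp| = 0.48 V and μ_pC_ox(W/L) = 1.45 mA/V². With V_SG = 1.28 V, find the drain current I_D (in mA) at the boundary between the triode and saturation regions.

I_D = 0.464 mA

At the boundary V_SD = V_ov = V_SG − |V_tp| = 1.28 − 0.48 = 0.8 V.
I_D = ½ k_p V_ov² = 0.5 × 1.45 × 0.8² = 0.464 mA.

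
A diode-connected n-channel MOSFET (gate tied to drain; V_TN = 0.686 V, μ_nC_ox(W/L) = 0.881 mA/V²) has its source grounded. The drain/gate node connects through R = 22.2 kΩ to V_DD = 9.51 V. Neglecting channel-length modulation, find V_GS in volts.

V_GS = 1.59 V

With gate tied to drain, V_GS = V_DS ≥ V_GS − V_TN, so the device is in saturation.
KCL at the drain: ½ k_n (V_GS − V_TN)² = (V_DD − V_GS)/R.
Let x = V_GS − 0.686. Then 9.78 x² + x − 8.824 = 0, giving x = 0.9 V (positive root), so V_GS = 1.59 V.
I_D = (V_DD − V_GS)/R = (9.51 − 1.59) / 22.2 = 0.357 mA.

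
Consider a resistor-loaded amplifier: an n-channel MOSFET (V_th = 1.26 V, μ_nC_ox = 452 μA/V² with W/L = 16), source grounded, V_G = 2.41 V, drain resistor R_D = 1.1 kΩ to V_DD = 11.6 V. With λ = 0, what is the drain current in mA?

V_GS = V_G = 2.41 V, so V_ov = 2.41 − 1.26 = 1.15 V.
k_n = μ_nC_ox · (W/L) = 7.232 mA/V².
Assume saturation: I_D = ½ k_n V_ov² = 0.5 × 7.232 × 1.15² = 4.78 mA, giving V_DS = V_DD − I_D R_D = 11.6 − 4.78 × 1.1 = 6.34 V.
V_DS = 6.34 V ≥ V_ov = 1.15 V, confirming saturation.

I_D = 4.78 mA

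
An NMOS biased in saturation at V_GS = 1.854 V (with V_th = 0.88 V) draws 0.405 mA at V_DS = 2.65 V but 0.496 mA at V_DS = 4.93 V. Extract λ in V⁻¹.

With V_GS fixed, I_D ∝ (1 + λ V_DS) in saturation, so I_D2/I_D1 = (1 + λ V_DS2)/(1 + λ V_DS1).
0.496/0.405 = 1.225 = (1 + 4.93 λ)/(1 + 2.65 λ).
Solving: λ (I_D1 V_DS2 − I_D2 V_DS1) = I_D2 − I_D1, so λ = (0.496 − 0.405) / (0.405 × 4.93 − 0.496 × 2.65) = 0.091 / 0.682 = 0.133 V⁻¹.

λ = 0.133 V⁻¹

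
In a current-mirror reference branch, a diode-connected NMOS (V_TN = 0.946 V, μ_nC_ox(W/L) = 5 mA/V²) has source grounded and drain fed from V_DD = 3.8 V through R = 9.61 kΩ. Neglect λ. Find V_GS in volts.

V_GS = 1.27 V

With gate tied to drain, V_GS = V_DS ≥ V_GS − V_TN, so the device is in saturation.
KCL at the drain: ½ k_n (V_GS − V_TN)² = (V_DD − V_GS)/R.
Let x = V_GS − 0.946. Then 24 x² + x − 2.854 = 0, giving x = 0.324 V (positive root), so V_GS = 1.27 V.
I_D = (V_DD − V_GS)/R = (3.8 − 1.27) / 9.61 = 0.263 mA.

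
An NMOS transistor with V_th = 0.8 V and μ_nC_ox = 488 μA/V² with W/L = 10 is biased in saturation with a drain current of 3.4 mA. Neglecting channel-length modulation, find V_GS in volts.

V_GS = 1.98 V

k_n = μ_nC_ox · (W/L) = 4.88 mA/V².
In saturation I_D = ½ k_n (V_GS − V_th)², so V_GS − V_th = √(2 I_D / k_n) = √(2 × 3.4 / 4.88) = 1.18 V.
V_GS = 0.8 + 1.18 = 1.98 V.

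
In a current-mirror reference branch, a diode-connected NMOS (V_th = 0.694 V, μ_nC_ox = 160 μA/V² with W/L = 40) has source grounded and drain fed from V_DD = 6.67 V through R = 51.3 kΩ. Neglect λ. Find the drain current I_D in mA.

I_D = 0.113 mA

With gate tied to drain, V_GS = V_DS ≥ V_GS − V_th, so the device is in saturation.
k_n = μ_nC_ox · (W/L) = 6.4 mA/V².
KCL at the drain: ½ k_n (V_GS − V_th)² = (V_DD − V_GS)/R.
Let x = V_GS − 0.694. Then 164 x² + x − 5.976 = 0, giving x = 0.188 V (positive root), so V_GS = 0.882 V.
I_D = (V_DD − V_GS)/R = (6.67 − 0.882) / 51.3 = 0.113 mA.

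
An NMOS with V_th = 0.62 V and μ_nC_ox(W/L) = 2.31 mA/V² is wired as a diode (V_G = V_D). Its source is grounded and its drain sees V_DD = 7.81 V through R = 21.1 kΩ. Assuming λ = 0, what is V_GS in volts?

V_GS = 1.14 V

With gate tied to drain, V_GS = V_DS ≥ V_GS − V_th, so the device is in saturation.
KCL at the drain: ½ k_n (V_GS − V_th)² = (V_DD − V_GS)/R.
Let x = V_GS − 0.62. Then 24.4 x² + x − 7.19 = 0, giving x = 0.523 V (positive root), so V_GS = 1.14 V.
I_D = (V_DD − V_GS)/R = (7.81 − 1.14) / 21.1 = 0.316 mA.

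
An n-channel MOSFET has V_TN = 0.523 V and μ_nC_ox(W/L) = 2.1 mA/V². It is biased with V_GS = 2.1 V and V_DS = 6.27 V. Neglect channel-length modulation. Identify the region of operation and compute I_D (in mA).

Saturation; I_D = 2.61 mA

V_ov = V_GS − V_TN = 2.1 − 0.523 = 1.58 V.
Since V_DS = 6.27 V ≥ V_ov = 1.58 V, the device is in saturation.
I_D = ½ k_n V_ov² = 0.5 × 2.1 × 1.58² = 2.61 mA.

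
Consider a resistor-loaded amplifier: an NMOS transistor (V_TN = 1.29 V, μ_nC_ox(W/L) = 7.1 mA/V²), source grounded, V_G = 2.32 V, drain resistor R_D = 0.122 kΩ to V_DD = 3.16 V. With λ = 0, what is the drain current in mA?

V_GS = V_G = 2.32 V, so V_ov = 2.32 − 1.29 = 1.03 V.
Assume saturation: I_D = ½ k_n V_ov² = 0.5 × 7.1 × 1.03² = 3.77 mA, giving V_DS = V_DD − I_D R_D = 3.16 − 3.77 × 0.122 = 2.7 V.
V_DS = 2.7 V ≥ V_ov = 1.03 V, confirming saturation.

I_D = 3.77 mA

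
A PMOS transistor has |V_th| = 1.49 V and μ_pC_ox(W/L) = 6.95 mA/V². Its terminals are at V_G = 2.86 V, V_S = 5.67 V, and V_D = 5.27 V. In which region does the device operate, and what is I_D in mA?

V_SG = V_S − V_G = 5.67 − 2.86 = 2.81 V; V_SD = V_S − V_D = 5.67 − 5.27 = 0.4 V.
V_ov = V_SG − |V_th| = 2.81 − 1.49 = 1.32 V.
Since V_SD = 0.4 V < V_ov = 1.32 V, the device is in the triode region.
I_D = k_p [V_ov · V_SD − ½ V_SD²] = 6.95 × [1.32 × 0.4 − 0.5 × 0.4²] = 3.11 mA.

Triode; I_D = 3.11 mA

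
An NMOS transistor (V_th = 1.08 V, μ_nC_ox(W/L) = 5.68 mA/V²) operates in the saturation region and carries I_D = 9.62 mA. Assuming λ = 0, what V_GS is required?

V_GS = 2.92 V

In saturation I_D = ½ k_n (V_GS − V_th)², so V_GS − V_th = √(2 I_D / k_n) = √(2 × 9.62 / 5.68) = 1.84 V.
V_GS = 1.08 + 1.84 = 2.92 V.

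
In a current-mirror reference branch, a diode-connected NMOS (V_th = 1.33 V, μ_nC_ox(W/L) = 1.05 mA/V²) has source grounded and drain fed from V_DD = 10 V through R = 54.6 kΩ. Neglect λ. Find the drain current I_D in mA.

I_D = 0.149 mA

With gate tied to drain, V_GS = V_DS ≥ V_GS − V_th, so the device is in saturation.
KCL at the drain: ½ k_n (V_GS − V_th)² = (V_DD − V_GS)/R.
Let x = V_GS − 1.33. Then 28.7 x² + x − 8.67 = 0, giving x = 0.533 V (positive root), so V_GS = 1.86 V.
I_D = (V_DD − V_GS)/R = (10 − 1.86) / 54.6 = 0.149 mA.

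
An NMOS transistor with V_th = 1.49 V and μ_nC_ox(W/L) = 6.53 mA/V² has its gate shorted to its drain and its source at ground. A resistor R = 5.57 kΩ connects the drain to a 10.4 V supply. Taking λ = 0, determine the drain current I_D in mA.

With gate tied to drain, V_GS = V_DS ≥ V_GS − V_th, so the device is in saturation.
KCL at the drain: ½ k_n (V_GS − V_th)² = (V_DD − V_GS)/R.
Let x = V_GS − 1.49. Then 18.2 x² + x − 8.91 = 0, giving x = 0.673 V (positive root), so V_GS = 2.16 V.
I_D = (V_DD − V_GS)/R = (10.4 − 2.16) / 5.57 = 1.48 mA.

I_D = 1.48 mA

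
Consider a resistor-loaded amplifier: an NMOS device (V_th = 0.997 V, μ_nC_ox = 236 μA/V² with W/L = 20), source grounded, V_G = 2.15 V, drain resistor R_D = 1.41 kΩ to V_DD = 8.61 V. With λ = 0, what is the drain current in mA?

V_GS = V_G = 2.15 V, so V_ov = 2.15 − 0.997 = 1.15 V.
k_n = μ_nC_ox · (W/L) = 4.72 mA/V².
Assume saturation: I_D = ½ k_n V_ov² = 0.5 × 4.72 × 1.15² = 3.14 mA, giving V_DS = V_DD − I_D R_D = 8.61 − 3.14 × 1.41 = 4.19 V.
V_DS = 4.19 V ≥ V_ov = 1.15 V, confirming saturation.

I_D = 3.14 mA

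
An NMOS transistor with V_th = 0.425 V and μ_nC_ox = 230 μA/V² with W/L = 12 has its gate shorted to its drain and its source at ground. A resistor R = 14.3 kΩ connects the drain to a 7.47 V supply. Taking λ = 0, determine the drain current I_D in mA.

With gate tied to drain, V_GS = V_DS ≥ V_GS − V_th, so the device is in saturation.
k_n = μ_nC_ox · (W/L) = 2.76 mA/V².
KCL at the drain: ½ k_n (V_GS − V_th)² = (V_DD − V_GS)/R.
Let x = V_GS − 0.425. Then 19.7 x² + x − 7.045 = 0, giving x = 0.573 V (positive root), so V_GS = 0.998 V.
I_D = (V_DD − V_GS)/R = (7.47 − 0.998) / 14.3 = 0.453 mA.

I_D = 0.453 mA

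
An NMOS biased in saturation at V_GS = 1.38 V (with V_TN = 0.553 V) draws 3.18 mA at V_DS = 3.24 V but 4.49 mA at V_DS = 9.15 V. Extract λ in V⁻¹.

With V_GS fixed, I_D ∝ (1 + λ V_DS) in saturation, so I_D2/I_D1 = (1 + λ V_DS2)/(1 + λ V_DS1).
4.49/3.18 = 1.412 = (1 + 9.15 λ)/(1 + 3.24 λ).
Solving: λ (I_D1 V_DS2 − I_D2 V_DS1) = I_D2 − I_D1, so λ = (4.49 − 3.18) / (3.18 × 9.15 − 4.49 × 3.24) = 1.31 / 14.5 = 0.09 V⁻¹.

λ = 0.0900 V⁻¹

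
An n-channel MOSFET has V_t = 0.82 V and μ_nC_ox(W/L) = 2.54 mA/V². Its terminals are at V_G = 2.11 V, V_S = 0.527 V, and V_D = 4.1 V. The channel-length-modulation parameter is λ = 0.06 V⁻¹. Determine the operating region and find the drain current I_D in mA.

Saturation; I_D = 0.898 mA

V_GS = V_G − V_S = 2.11 − 0.527 = 1.58 V; V_DS = V_D − V_S = 4.1 − 0.527 = 3.57 V.
V_ov = V_GS − V_t = 1.58 − 0.82 = 0.763 V.
Since V_DS = 3.57 V ≥ V_ov = 0.763 V, the device is in saturation.
I_D = ½ k_n V_ov² (1 + λ V_DS) = 0.5 × 2.54 × 0.763² × (1 + 0.06 × 3.57) = 0.898 mA.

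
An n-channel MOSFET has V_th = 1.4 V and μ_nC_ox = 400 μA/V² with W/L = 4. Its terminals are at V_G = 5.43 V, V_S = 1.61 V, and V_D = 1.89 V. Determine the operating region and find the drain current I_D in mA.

Triode; I_D = 1.02 mA

V_GS = V_G − V_S = 5.43 − 1.61 = 3.82 V; V_DS = V_D − V_S = 1.89 − 1.61 = 0.28 V.
k_n = μ_nC_ox · (W/L) = 1.6 mA/V².
V_ov = V_GS − V_th = 3.82 − 1.4 = 2.42 V.
Since V_DS = 0.28 V < V_ov = 2.42 V, the device is in the triode region.
I_D = k_n [V_ov · V_DS − ½ V_DS²] = 1.6 × [2.42 × 0.28 − 0.5 × 0.28²] = 1.02 mA.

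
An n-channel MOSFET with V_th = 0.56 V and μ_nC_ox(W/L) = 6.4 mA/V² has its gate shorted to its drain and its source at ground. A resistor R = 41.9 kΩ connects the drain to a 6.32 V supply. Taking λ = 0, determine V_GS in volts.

With gate tied to drain, V_GS = V_DS ≥ V_GS − V_th, so the device is in saturation.
KCL at the drain: ½ k_n (V_GS − V_th)² = (V_DD − V_GS)/R.
Let x = V_GS − 0.56. Then 134 x² + x − 5.76 = 0, giving x = 0.204 V (positive root), so V_GS = 0.764 V.
I_D = (V_DD − V_GS)/R = (6.32 − 0.764) / 41.9 = 0.133 mA.

V_GS = 0.764 V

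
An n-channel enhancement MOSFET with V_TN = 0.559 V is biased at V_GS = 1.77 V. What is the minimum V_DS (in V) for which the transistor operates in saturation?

The boundary between triode and saturation is V_DS = V_GS − V_TN = V_ov.
V_ov = 1.77 − 0.559 = 1.21 V.

V_DS,sat = 1.21 V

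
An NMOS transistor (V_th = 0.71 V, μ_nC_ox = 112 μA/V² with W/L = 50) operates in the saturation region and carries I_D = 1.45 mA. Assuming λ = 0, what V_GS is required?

k_n = μ_nC_ox · (W/L) = 5.6 mA/V².
In saturation I_D = ½ k_n (V_GS − V_th)², so V_GS − V_th = √(2 I_D / k_n) = √(2 × 1.45 / 5.6) = 0.72 V.
V_GS = 0.71 + 0.72 = 1.43 V.

V_GS = 1.43 V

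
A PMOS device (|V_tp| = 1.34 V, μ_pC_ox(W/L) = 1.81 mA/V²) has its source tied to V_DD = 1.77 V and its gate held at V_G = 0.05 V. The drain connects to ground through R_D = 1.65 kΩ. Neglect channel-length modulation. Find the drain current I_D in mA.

I_D = 0.131 mA

V_SG = V_DD − V_G = 1.77 − 0.05 = 1.72 V, so V_ov = 1.72 − 1.34 = 0.38 V.
Assume saturation: I_D = ½ k_p V_ov² = 0.5 × 1.81 × 0.38² = 0.131 mA, giving V_SD = V_DD − I_D R_D = 1.77 − 0.131 × 1.65 = 1.55 V.
V_SD = 1.55 V ≥ V_ov = 0.38 V, confirming saturation.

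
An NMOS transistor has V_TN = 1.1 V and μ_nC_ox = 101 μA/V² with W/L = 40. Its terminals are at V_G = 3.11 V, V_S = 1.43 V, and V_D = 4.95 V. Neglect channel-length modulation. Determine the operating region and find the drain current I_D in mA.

V_GS = V_G − V_S = 3.11 − 1.43 = 1.68 V; V_DS = V_D − V_S = 4.95 − 1.43 = 3.52 V.
k_n = μ_nC_ox · (W/L) = 4.04 mA/V².
V_ov = V_GS − V_TN = 1.68 − 1.1 = 0.58 V.
Since V_DS = 3.52 V ≥ V_ov = 0.58 V, the device is in saturation.
I_D = ½ k_n V_ov² = 0.5 × 4.04 × 0.58² = 0.68 mA.

Saturation; I_D = 0.680 mA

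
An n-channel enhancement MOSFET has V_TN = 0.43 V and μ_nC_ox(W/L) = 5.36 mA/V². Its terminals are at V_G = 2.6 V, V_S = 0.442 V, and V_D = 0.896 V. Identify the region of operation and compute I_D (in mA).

V_GS = V_G − V_S = 2.6 − 0.442 = 2.16 V; V_DS = V_D − V_S = 0.896 − 0.442 = 0.454 V.
V_ov = V_GS − V_TN = 2.16 − 0.43 = 1.73 V.
Since V_DS = 0.454 V < V_ov = 1.73 V, the device is in the triode region.
I_D = k_n [V_ov · V_DS − ½ V_DS²] = 5.36 × [1.73 × 0.454 − 0.5 × 0.454²] = 3.65 mA.

Triode; I_D = 3.65 mA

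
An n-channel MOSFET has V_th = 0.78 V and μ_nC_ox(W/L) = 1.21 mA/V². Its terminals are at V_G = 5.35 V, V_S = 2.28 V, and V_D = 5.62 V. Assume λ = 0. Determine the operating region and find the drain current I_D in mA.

V_GS = V_G − V_S = 5.35 − 2.28 = 3.07 V; V_DS = V_D − V_S = 5.62 − 2.28 = 3.34 V.
V_ov = V_GS − V_th = 3.07 − 0.78 = 2.29 V.
Since V_DS = 3.34 V ≥ V_ov = 2.29 V, the device is in saturation.
I_D = ½ k_n V_ov² = 0.5 × 1.21 × 2.29² = 3.17 mA.

Saturation; I_D = 3.17 mA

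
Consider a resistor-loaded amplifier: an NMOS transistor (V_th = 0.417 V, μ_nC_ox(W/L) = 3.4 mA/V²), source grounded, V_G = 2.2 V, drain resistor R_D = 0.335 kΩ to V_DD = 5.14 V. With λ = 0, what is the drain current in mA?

I_D = 5.40 mA

V_GS = V_G = 2.2 V, so V_ov = 2.2 − 0.417 = 1.78 V.
Assume saturation: I_D = ½ k_n V_ov² = 0.5 × 3.4 × 1.78² = 5.4 mA, giving V_DS = V_DD − I_D R_D = 5.14 − 5.4 × 0.335 = 3.33 V.
V_DS = 3.33 V ≥ V_ov = 1.78 V, confirming saturation.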